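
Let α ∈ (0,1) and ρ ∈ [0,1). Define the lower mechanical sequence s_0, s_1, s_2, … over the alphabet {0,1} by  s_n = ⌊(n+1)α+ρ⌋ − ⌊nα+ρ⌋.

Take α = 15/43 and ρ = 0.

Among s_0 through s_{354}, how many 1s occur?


123

#1s = Σ_{n=0}^{354} s_n = Σ_{n=0}^{354} (⌊(n+1)α+ρ⌋ − ⌊nα+ρ⌋)
the sum telescopes: every ⌊nα+ρ⌋ with 0 < n < 355 appears once with + and once with −, leaving ⌊355α+ρ⌋ − ⌊0·α+ρ⌋
355α + ρ = (355·15) / 43 = 5325/43
ρ = 0/43
⌊5325/43⌋ = 123,  ⌊0/43⌋ = 0
#1s = 123 − 0 = 123


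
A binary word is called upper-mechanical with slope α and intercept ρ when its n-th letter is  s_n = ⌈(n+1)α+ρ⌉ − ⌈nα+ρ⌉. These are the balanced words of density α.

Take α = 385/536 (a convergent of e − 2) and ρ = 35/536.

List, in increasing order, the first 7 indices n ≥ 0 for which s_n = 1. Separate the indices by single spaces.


n=0: ⌈420/536⌉−⌈35/536⌉ = 1−1 = 0
n=1: ⌈805/536⌉−⌈420/536⌉ = 2−1 = 1  ← one
n=2: ⌈1190/536⌉−⌈805/536⌉ = 3−2 = 1  ← one
n=3: ⌈1575/536⌉−⌈1190/536⌉ = 3−3 = 0
n=4: ⌈1960/536⌉−⌈1575/536⌉ = 4−3 = 1  ← one
n=5: ⌈2345/536⌉−⌈1960/536⌉ = 5−4 = 1  ← one
n=6: ⌈2730/536⌉−⌈2345/536⌉ = 6−5 = 1  ← one
n=7: ⌈3115/536⌉−⌈2730/536⌉ = 6−6 = 0
n=8: ⌈3500/536⌉−⌈3115/536⌉ = 7−6 = 1  ← one
n=9: ⌈3885/536⌉−⌈3500/536⌉ = 8−7 = 1  ← one
positions of the first 7 ones: 1 2 4 5 6 8 9

1 2 4 5 6 8 9


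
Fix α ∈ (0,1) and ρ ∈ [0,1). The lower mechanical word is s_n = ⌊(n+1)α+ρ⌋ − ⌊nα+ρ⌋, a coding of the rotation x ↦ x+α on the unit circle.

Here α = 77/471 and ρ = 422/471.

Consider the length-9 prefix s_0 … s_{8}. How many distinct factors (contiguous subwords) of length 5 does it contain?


5

t_n = ⌊(n·77+422)/471⌋ for n = 0 … 9:
  n=0…9: ⌊422/471⌋=0 ⌊499/471⌋=1 ⌊576/471⌋=1 ⌊653/471⌋=1 ⌊730/471⌋=1 ⌊807/471⌋=1 ⌊884/471⌋=1 ⌊961/471⌋=2 ⌊1038/471⌋=2 ⌊1115/471⌋=2
s_n = t_(n+1) − t_n for n = 0 … 8 gives
prefix = 100000100
slide a length-5 window over [0..4] … [4..8] (5 windows); first occurrence of each distinct factor:
  [  0..  4] 10000
  [  1..  5] 00000
  [  2..  6] 00001
  [  3..  7] 00010
  [  4..  8] 00100
distinct factors: {00000, 00001, 00010, 00100, 10000}
count = 5  (Sturmian bound for length 5 is 6)


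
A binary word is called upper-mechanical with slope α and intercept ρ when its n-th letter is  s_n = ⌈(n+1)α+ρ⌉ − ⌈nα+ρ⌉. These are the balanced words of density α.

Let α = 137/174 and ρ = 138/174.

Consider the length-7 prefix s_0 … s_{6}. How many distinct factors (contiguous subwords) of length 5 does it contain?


t_n = ⌈(n·137+138)/174⌉ for n = 0 … 7:
  n=0…7: ⌈138/174⌉=1 ⌈275/174⌉=2 ⌈412/174⌉=3 ⌈549/174⌉=4 ⌈686/174⌉=4 ⌈823/174⌉=5 ⌈960/174⌉=6 ⌈1097/174⌉=7
s_n = t_(n+1) − t_n for n = 0 … 6 gives
prefix = 1110111
slide a length-5 window over [0..4] … [2..6] (3 windows); first occurrence of each distinct factor:
  [  0..  4] 11101
  [  1..  5] 11011
  [  2..  6] 10111
distinct factors: {10111, 11011, 11101}
count = 3  (Sturmian bound for length 5 is 6)

3


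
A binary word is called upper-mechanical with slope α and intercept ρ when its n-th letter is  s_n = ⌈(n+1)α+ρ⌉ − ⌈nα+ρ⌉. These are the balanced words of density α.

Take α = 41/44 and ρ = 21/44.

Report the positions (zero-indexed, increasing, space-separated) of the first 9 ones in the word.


n=0: ⌈62/44⌉−⌈21/44⌉ = 2−1 = 1  ← one
n=1: ⌈103/44⌉−⌈62/44⌉ = 3−2 = 1  ← one
n=2: ⌈144/44⌉−⌈103/44⌉ = 4−3 = 1  ← one
n=3: ⌈185/44⌉−⌈144/44⌉ = 5−4 = 1  ← one
n=4: ⌈226/44⌉−⌈185/44⌉ = 6−5 = 1  ← one
n=5: ⌈267/44⌉−⌈226/44⌉ = 7−6 = 1  ← one
n=6: ⌈308/44⌉−⌈267/44⌉ = 7−7 = 0
n=7: ⌈349/44⌉−⌈308/44⌉ = 8−7 = 1  ← one
n=8: ⌈390/44⌉−⌈349/44⌉ = 9−8 = 1  ← one
n=9: ⌈431/44⌉−⌈390/44⌉ = 10−9 = 1  ← one
positions of the first 9 ones: 0 1 2 3 4 5 7 8 9

0 1 2 3 4 5 7 8 9


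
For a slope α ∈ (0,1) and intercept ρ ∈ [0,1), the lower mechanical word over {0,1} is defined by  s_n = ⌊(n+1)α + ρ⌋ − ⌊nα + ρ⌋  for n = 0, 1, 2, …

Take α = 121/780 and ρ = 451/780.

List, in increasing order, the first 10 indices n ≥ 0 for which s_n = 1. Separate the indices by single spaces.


2 9 15 22 28 34 41 47 54 60

n=0: ⌊572/780⌋−⌊451/780⌋ = 0−0 = 0
n=1: ⌊693/780⌋−⌊572/780⌋ = 0−0 = 0
n=2: ⌊814/780⌋−⌊693/780⌋ = 1−0 = 1  ← one
n=3: ⌊935/780⌋−⌊814/780⌋ = 1−1 = 0
n=4: ⌊1056/780⌋−⌊935/780⌋ = 1−1 = 0
  …
n=9: ⌊1661/780⌋−⌊1540/780⌋ = 2−1 = 1  ← one
n=10: ⌊1782/780⌋−⌊1661/780⌋ = 2−2 = 0
n=11: ⌊1903/780⌋−⌊1782/780⌋ = 2−2 = 0
  …
n=15: ⌊2387/780⌋−⌊2266/780⌋ = 3−2 = 1  ← one
n=16: ⌊2508/780⌋−⌊2387/780⌋ = 3−3 = 0
n=17: ⌊2629/780⌋−⌊2508/780⌋ = 3−3 = 0
  …
n=22: ⌊3234/780⌋−⌊3113/780⌋ = 4−3 = 1  ← one
n=23: ⌊3355/780⌋−⌊3234/780⌋ = 4−4 = 0
n=24: ⌊3476/780⌋−⌊3355/780⌋ = 4−4 = 0
  …
n=28: ⌊3960/780⌋−⌊3839/780⌋ = 5−4 = 1  ← one
n=29: ⌊4081/780⌋−⌊3960/780⌋ = 5−5 = 0
n=30: ⌊4202/780⌋−⌊4081/780⌋ = 5−5 = 0
  …
n=34: ⌊4686/780⌋−⌊4565/780⌋ = 6−5 = 1  ← one
n=35: ⌊4807/780⌋−⌊4686/780⌋ = 6−6 = 0
n=36: ⌊4928/780⌋−⌊4807/780⌋ = 6−6 = 0
  …
n=41: ⌊5533/780⌋−⌊5412/780⌋ = 7−6 = 1  ← one
n=42: ⌊5654/780⌋−⌊5533/780⌋ = 7−7 = 0
n=43: ⌊5775/780⌋−⌊5654/780⌋ = 7−7 = 0
  …
n=47: ⌊6259/780⌋−⌊6138/780⌋ = 8−7 = 1  ← one
n=48: ⌊6380/780⌋−⌊6259/780⌋ = 8−8 = 0
n=49: ⌊6501/780⌋−⌊6380/780⌋ = 8−8 = 0
  …
n=54: ⌊7106/780⌋−⌊6985/780⌋ = 9−8 = 1  ← one
n=55: ⌊7227/780⌋−⌊7106/780⌋ = 9−9 = 0
n=56: ⌊7348/780⌋−⌊7227/780⌋ = 9−9 = 0
  …
n=60: ⌊7832/780⌋−⌊7711/780⌋ = 10−9 = 1  ← one
positions of the first 10 ones: 2 9 15 22 28 34 41 47 54 60


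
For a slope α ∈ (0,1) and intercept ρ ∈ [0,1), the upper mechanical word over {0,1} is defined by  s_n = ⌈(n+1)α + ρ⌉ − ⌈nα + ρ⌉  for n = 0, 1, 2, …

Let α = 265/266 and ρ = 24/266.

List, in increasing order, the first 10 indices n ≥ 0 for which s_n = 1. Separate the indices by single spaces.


n=0: ⌈289/266⌉−⌈24/266⌉ = 2−1 = 1  ← one
n=1: ⌈554/266⌉−⌈289/266⌉ = 3−2 = 1  ← one
n=2: ⌈819/266⌉−⌈554/266⌉ = 4−3 = 1  ← one
n=3: ⌈1084/266⌉−⌈819/266⌉ = 5−4 = 1  ← one
n=4: ⌈1349/266⌉−⌈1084/266⌉ = 6−5 = 1  ← one
n=5: ⌈1614/266⌉−⌈1349/266⌉ = 7−6 = 1  ← one
n=6: ⌈1879/266⌉−⌈1614/266⌉ = 8−7 = 1  ← one
n=7: ⌈2144/266⌉−⌈1879/266⌉ = 9−8 = 1  ← one
n=8: ⌈2409/266⌉−⌈2144/266⌉ = 10−9 = 1  ← one
n=9: ⌈2674/266⌉−⌈2409/266⌉ = 11−10 = 1  ← one
positions of the first 10 ones: 0 1 2 3 4 5 6 7 8 9

0 1 2 3 4 5 6 7 8 9


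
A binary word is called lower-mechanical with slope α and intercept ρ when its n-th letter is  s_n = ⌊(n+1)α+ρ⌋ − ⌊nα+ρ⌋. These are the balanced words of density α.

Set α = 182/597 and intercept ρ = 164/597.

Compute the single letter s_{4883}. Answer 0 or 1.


(n+1)α + ρ = (4884·182 + 164) / 597 = 889052/597
nα + ρ     = (4883·182 + 164) / 597 = 888870/597
⌊889052/597⌋ = 1489,  ⌊888870/597⌋ = 1488
s_{4883} = 1489 − 1488 = 1

1


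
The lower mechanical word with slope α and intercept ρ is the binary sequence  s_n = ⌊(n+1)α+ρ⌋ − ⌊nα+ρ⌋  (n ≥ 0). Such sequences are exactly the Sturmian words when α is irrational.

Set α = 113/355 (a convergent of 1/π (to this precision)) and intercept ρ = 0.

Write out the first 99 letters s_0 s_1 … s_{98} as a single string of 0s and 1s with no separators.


000100100100100100100100010010010010010010010001001001001001001001000100100100100100100100010010010

n=0: ⌊(1·113)/355⌋ − ⌊(0·113)/355⌋ = ⌊113/355⌋ − ⌊0/355⌋ = 0 − 0 = 0
n=1: ⌊(2·113)/355⌋ − ⌊(1·113)/355⌋ = ⌊226/355⌋ − ⌊113/355⌋ = 0 − 0 = 0
n=2: ⌊(3·113)/355⌋ − ⌊(2·113)/355⌋ = ⌊339/355⌋ − ⌊226/355⌋ = 0 − 0 = 0
n=3: ⌊(4·113)/355⌋ − ⌊(3·113)/355⌋ = ⌊452/355⌋ − ⌊339/355⌋ = 1 − 0 = 1
n=4: ⌊(5·113)/355⌋ − ⌊(4·113)/355⌋ = ⌊565/355⌋ − ⌊452/355⌋ = 1 − 1 = 0
n=5: ⌊(6·113)/355⌋ − ⌊(5·113)/355⌋ = ⌊678/355⌋ − ⌊565/355⌋ = 1 − 1 = 0
n=6: ⌊(7·113)/355⌋ − ⌊(6·113)/355⌋ = ⌊791/355⌋ − ⌊678/355⌋ = 2 − 1 = 1
n=7: ⌊(8·113)/355⌋ − ⌊(7·113)/355⌋ = ⌊904/355⌋ − ⌊791/355⌋ = 2 − 2 = 0
n=8: ⌊(9·113)/355⌋ − ⌊(8·113)/355⌋ = ⌊1017/355⌋ − ⌊904/355⌋ = 2 − 2 = 0
n=9: ⌊(10·113)/355⌋ − ⌊(9·113)/355⌋ = ⌊1130/355⌋ − ⌊1017/355⌋ = 3 − 2 = 1
n=10: ⌊(11·113)/355⌋ − ⌊(10·113)/355⌋ = ⌊1243/355⌋ − ⌊1130/355⌋ = 3 − 3 = 0
n=11: ⌊(12·113)/355⌋ − ⌊(11·113)/355⌋ = ⌊1356/355⌋ − ⌊1243/355⌋ = 3 − 3 = 0
n=12: ⌊(13·113)/355⌋ − ⌊(12·113)/355⌋ = ⌊1469/355⌋ − ⌊1356/355⌋ = 4 − 3 = 1
n=13: ⌊(14·113)/355⌋ − ⌊(13·113)/355⌋ = ⌊1582/355⌋ − ⌊1469/355⌋ = 4 − 4 = 0
n=14: ⌊(15·113)/355⌋ − ⌊(14·113)/355⌋ = ⌊1695/355⌋ − ⌊1582/355⌋ = 4 − 4 = 0
n=15: ⌊(16·113)/355⌋ − ⌊(15·113)/355⌋ = ⌊1808/355⌋ − ⌊1695/355⌋ = 5 − 4 = 1
n=16: ⌊(17·113)/355⌋ − ⌊(16·113)/355⌋ = ⌊1921/355⌋ − ⌊1808/355⌋ = 5 − 5 = 0
n=17: ⌊(18·113)/355⌋ − ⌊(17·113)/355⌋ = ⌊2034/355⌋ − ⌊1921/355⌋ = 5 − 5 = 0
n=18: ⌊(19·113)/355⌋ − ⌊(18·113)/355⌋ = ⌊2147/355⌋ − ⌊2034/355⌋ = 6 − 5 = 1
n=19: ⌊(20·113)/355⌋ − ⌊(19·113)/355⌋ = ⌊2260/355⌋ − ⌊2147/355⌋ = 6 − 6 = 0
n=20: ⌊(21·113)/355⌋ − ⌊(20·113)/355⌋ = ⌊2373/355⌋ − ⌊2260/355⌋ = 6 − 6 = 0
n=21: ⌊(22·113)/355⌋ − ⌊(21·113)/355⌋ = ⌊2486/355⌋ − ⌊2373/355⌋ = 7 − 6 = 1
n=22: ⌊(23·113)/355⌋ − ⌊(22·113)/355⌋ = ⌊2599/355⌋ − ⌊2486/355⌋ = 7 − 7 = 0
n=23: ⌊(24·113)/355⌋ − ⌊(23·113)/355⌋ = ⌊2712/355⌋ − ⌊2599/355⌋ = 7 − 7 = 0
n=24: ⌊(25·113)/355⌋ − ⌊(24·113)/355⌋ = ⌊2825/355⌋ − ⌊2712/355⌋ = 7 − 7 = 0
n=25: ⌊(26·113)/355⌋ − ⌊(25·113)/355⌋ = ⌊2938/355⌋ − ⌊2825/355⌋ = 8 − 7 = 1
n=26: ⌊(27·113)/355⌋ − ⌊(26·113)/355⌋ = ⌊3051/355⌋ − ⌊2938/355⌋ = 8 − 8 = 0
n=27: ⌊(28·113)/355⌋ − ⌊(27·113)/355⌋ = ⌊3164/355⌋ − ⌊3051/355⌋ = 8 − 8 = 0
n=28: ⌊(29·113)/355⌋ − ⌊(28·113)/355⌋ = ⌊3277/355⌋ − ⌊3164/355⌋ = 9 − 8 = 1
n=29: ⌊(30·113)/355⌋ − ⌊(29·113)/355⌋ = ⌊3390/355⌋ − ⌊3277/355⌋ = 9 − 9 = 0
n=30: ⌊(31·113)/355⌋ − ⌊(30·113)/355⌋ = ⌊3503/355⌋ − ⌊3390/355⌋ = 9 − 9 = 0
n=31: ⌊(32·113)/355⌋ − ⌊(31·113)/355⌋ = ⌊3616/355⌋ − ⌊3503/355⌋ = 10 − 9 = 1
n=32: ⌊(33·113)/355⌋ − ⌊(32·113)/355⌋ = ⌊3729/355⌋ − ⌊3616/355⌋ = 10 − 10 = 0
n=33: ⌊(34·113)/355⌋ − ⌊(33·113)/355⌋ = ⌊3842/355⌋ − ⌊3729/355⌋ = 10 − 10 = 0
n=34: ⌊(35·113)/355⌋ − ⌊(34·113)/355⌋ = ⌊3955/355⌋ − ⌊3842/355⌋ = 11 − 10 = 1
n=35: ⌊(36·113)/355⌋ − ⌊(35·113)/355⌋ = ⌊4068/355⌋ − ⌊3955/355⌋ = 11 − 11 = 0
n=36: ⌊(37·113)/355⌋ − ⌊(36·113)/355⌋ = ⌊4181/355⌋ − ⌊4068/355⌋ = 11 − 11 = 0
n=37: ⌊(38·113)/355⌋ − ⌊(37·113)/355⌋ = ⌊4294/355⌋ − ⌊4181/355⌋ = 12 − 11 = 1
n=38: ⌊(39·113)/355⌋ − ⌊(38·113)/355⌋ = ⌊4407/355⌋ − ⌊4294/355⌋ = 12 − 12 = 0
n=39: ⌊(40·113)/355⌋ − ⌊(39·113)/355⌋ = ⌊4520/355⌋ − ⌊4407/355⌋ = 12 − 12 = 0
n=40: ⌊(41·113)/355⌋ − ⌊(40·113)/355⌋ = ⌊4633/355⌋ − ⌊4520/355⌋ = 13 − 12 = 1
n=41: ⌊(42·113)/355⌋ − ⌊(41·113)/355⌋ = ⌊4746/355⌋ − ⌊4633/355⌋ = 13 − 13 = 0
n=42: ⌊(43·113)/355⌋ − ⌊(42·113)/355⌋ = ⌊4859/355⌋ − ⌊4746/355⌋ = 13 − 13 = 0
n=43: ⌊(44·113)/355⌋ − ⌊(43·113)/355⌋ = ⌊4972/355⌋ − ⌊4859/355⌋ = 14 − 13 = 1
n=44: ⌊(45·113)/355⌋ − ⌊(44·113)/355⌋ = ⌊5085/355⌋ − ⌊4972/355⌋ = 14 − 14 = 0
n=45: ⌊(46·113)/355⌋ − ⌊(45·113)/355⌋ = ⌊5198/355⌋ − ⌊5085/355⌋ = 14 − 14 = 0
n=46: ⌊(47·113)/355⌋ − ⌊(46·113)/355⌋ = ⌊5311/355⌋ − ⌊5198/355⌋ = 14 − 14 = 0
n=47: ⌊(48·113)/355⌋ − ⌊(47·113)/355⌋ = ⌊5424/355⌋ − ⌊5311/355⌋ = 15 − 14 = 1
n=48: ⌊(49·113)/355⌋ − ⌊(48·113)/355⌋ = ⌊5537/355⌋ − ⌊5424/355⌋ = 15 − 15 = 0
n=49: ⌊(50·113)/355⌋ − ⌊(49·113)/355⌋ = ⌊5650/355⌋ − ⌊5537/355⌋ = 15 − 15 = 0
n=50: ⌊(51·113)/355⌋ − ⌊(50·113)/355⌋ = ⌊5763/355⌋ − ⌊5650/355⌋ = 16 − 15 = 1
n=51: ⌊(52·113)/355⌋ − ⌊(51·113)/355⌋ = ⌊5876/355⌋ − ⌊5763/355⌋ = 16 − 16 = 0
n=52: ⌊(53·113)/355⌋ − ⌊(52·113)/355⌋ = ⌊5989/355⌋ − ⌊5876/355⌋ = 16 − 16 = 0
n=53: ⌊(54·113)/355⌋ − ⌊(53·113)/355⌋ = ⌊6102/355⌋ − ⌊5989/355⌋ = 17 − 16 = 1
n=54: ⌊(55·113)/355⌋ − ⌊(54·113)/355⌋ = ⌊6215/355⌋ − ⌊6102/355⌋ = 17 − 17 = 0
n=55: ⌊(56·113)/355⌋ − ⌊(55·113)/355⌋ = ⌊6328/355⌋ − ⌊6215/355⌋ = 17 − 17 = 0
n=56: ⌊(57·113)/355⌋ − ⌊(56·113)/355⌋ = ⌊6441/355⌋ − ⌊6328/355⌋ = 18 − 17 = 1
n=57: ⌊(58·113)/355⌋ − ⌊(57·113)/355⌋ = ⌊6554/355⌋ − ⌊6441/355⌋ = 18 − 18 = 0
n=58: ⌊(59·113)/355⌋ − ⌊(58·113)/355⌋ = ⌊6667/355⌋ − ⌊6554/355⌋ = 18 − 18 = 0
n=59: ⌊(60·113)/355⌋ − ⌊(59·113)/355⌋ = ⌊6780/355⌋ − ⌊6667/355⌋ = 19 − 18 = 1
n=60: ⌊(61·113)/355⌋ − ⌊(60·113)/355⌋ = ⌊6893/355⌋ − ⌊6780/355⌋ = 19 − 19 = 0
n=61: ⌊(62·113)/355⌋ − ⌊(61·113)/355⌋ = ⌊7006/355⌋ − ⌊6893/355⌋ = 19 − 19 = 0
n=62: ⌊(63·113)/355⌋ − ⌊(62·113)/355⌋ = ⌊7119/355⌋ − ⌊7006/355⌋ = 20 − 19 = 1
n=63: ⌊(64·113)/355⌋ − ⌊(63·113)/355⌋ = ⌊7232/355⌋ − ⌊7119/355⌋ = 20 − 20 = 0
n=64: ⌊(65·113)/355⌋ − ⌊(64·113)/355⌋ = ⌊7345/355⌋ − ⌊7232/355⌋ = 20 − 20 = 0
n=65: ⌊(66·113)/355⌋ − ⌊(65·113)/355⌋ = ⌊7458/355⌋ − ⌊7345/355⌋ = 21 − 20 = 1
n=66: ⌊(67·113)/355⌋ − ⌊(66·113)/355⌋ = ⌊7571/355⌋ − ⌊7458/355⌋ = 21 − 21 = 0
n=67: ⌊(68·113)/355⌋ − ⌊(67·113)/355⌋ = ⌊7684/355⌋ − ⌊7571/355⌋ = 21 − 21 = 0
n=68: ⌊(69·113)/355⌋ − ⌊(68·113)/355⌋ = ⌊7797/355⌋ − ⌊7684/355⌋ = 21 − 21 = 0
n=69: ⌊(70·113)/355⌋ − ⌊(69·113)/355⌋ = ⌊7910/355⌋ − ⌊7797/355⌋ = 22 − 21 = 1
n=70: ⌊(71·113)/355⌋ − ⌊(70·113)/355⌋ = ⌊8023/355⌋ − ⌊7910/355⌋ = 22 − 22 = 0
n=71: ⌊(72·113)/355⌋ − ⌊(71·113)/355⌋ = ⌊8136/355⌋ − ⌊8023/355⌋ = 22 − 22 = 0
n=72: ⌊(73·113)/355⌋ − ⌊(72·113)/355⌋ = ⌊8249/355⌋ − ⌊8136/355⌋ = 23 − 22 = 1
n=73: ⌊(74·113)/355⌋ − ⌊(73·113)/355⌋ = ⌊8362/355⌋ − ⌊8249/355⌋ = 23 − 23 = 0
n=74: ⌊(75·113)/355⌋ − ⌊(74·113)/355⌋ = ⌊8475/355⌋ − ⌊8362/355⌋ = 23 − 23 = 0
n=75: ⌊(76·113)/355⌋ − ⌊(75·113)/355⌋ = ⌊8588/355⌋ − ⌊8475/355⌋ = 24 − 23 = 1
n=76: ⌊(77·113)/355⌋ − ⌊(76·113)/355⌋ = ⌊8701/355⌋ − ⌊8588/355⌋ = 24 − 24 = 0
n=77: ⌊(78·113)/355⌋ − ⌊(77·113)/355⌋ = ⌊8814/355⌋ − ⌊8701/355⌋ = 24 − 24 = 0
n=78: ⌊(79·113)/355⌋ − ⌊(78·113)/355⌋ = ⌊8927/355⌋ − ⌊8814/355⌋ = 25 − 24 = 1
n=79: ⌊(80·113)/355⌋ − ⌊(79·113)/355⌋ = ⌊9040/355⌋ − ⌊8927/355⌋ = 25 − 25 = 0
n=80: ⌊(81·113)/355⌋ − ⌊(80·113)/355⌋ = ⌊9153/355⌋ − ⌊9040/355⌋ = 25 − 25 = 0
n=81: ⌊(82·113)/355⌋ − ⌊(81·113)/355⌋ = ⌊9266/355⌋ − ⌊9153/355⌋ = 26 − 25 = 1
n=82: ⌊(83·113)/355⌋ − ⌊(82·113)/355⌋ = ⌊9379/355⌋ − ⌊9266/355⌋ = 26 − 26 = 0
n=83: ⌊(84·113)/355⌋ − ⌊(83·113)/355⌋ = ⌊9492/355⌋ − ⌊9379/355⌋ = 26 − 26 = 0
n=84: ⌊(85·113)/355⌋ − ⌊(84·113)/355⌋ = ⌊9605/355⌋ − ⌊9492/355⌋ = 27 − 26 = 1
n=85: ⌊(86·113)/355⌋ − ⌊(85·113)/355⌋ = ⌊9718/355⌋ − ⌊9605/355⌋ = 27 − 27 = 0
n=86: ⌊(87·113)/355⌋ − ⌊(86·113)/355⌋ = ⌊9831/355⌋ − ⌊9718/355⌋ = 27 − 27 = 0
n=87: ⌊(88·113)/355⌋ − ⌊(87·113)/355⌋ = ⌊9944/355⌋ − ⌊9831/355⌋ = 28 − 27 = 1
n=88: ⌊(89·113)/355⌋ − ⌊(88·113)/355⌋ = ⌊10057/355⌋ − ⌊9944/355⌋ = 28 − 28 = 0
n=89: ⌊(90·113)/355⌋ − ⌊(89·113)/355⌋ = ⌊10170/355⌋ − ⌊10057/355⌋ = 28 − 28 = 0
n=90: ⌊(91·113)/355⌋ − ⌊(90·113)/355⌋ = ⌊10283/355⌋ − ⌊10170/355⌋ = 28 − 28 = 0
n=91: ⌊(92·113)/355⌋ − ⌊(91·113)/355⌋ = ⌊10396/355⌋ − ⌊10283/355⌋ = 29 − 28 = 1
n=92: ⌊(93·113)/355⌋ − ⌊(92·113)/355⌋ = ⌊10509/355⌋ − ⌊10396/355⌋ = 29 − 29 = 0
n=93: ⌊(94·113)/355⌋ − ⌊(93·113)/355⌋ = ⌊10622/355⌋ − ⌊10509/355⌋ = 29 − 29 = 0
n=94: ⌊(95·113)/355⌋ − ⌊(94·113)/355⌋ = ⌊10735/355⌋ − ⌊10622/355⌋ = 30 − 29 = 1
n=95: ⌊(96·113)/355⌋ − ⌊(95·113)/355⌋ = ⌊10848/355⌋ − ⌊10735/355⌋ = 30 − 30 = 0
n=96: ⌊(97·113)/355⌋ − ⌊(96·113)/355⌋ = ⌊10961/355⌋ − ⌊10848/355⌋ = 30 − 30 = 0
n=97: ⌊(98·113)/355⌋ − ⌊(97·113)/355⌋ = ⌊11074/355⌋ − ⌊10961/355⌋ = 31 − 30 = 1
n=98: ⌊(99·113)/355⌋ − ⌊(98·113)/355⌋ = ⌊11187/355⌋ − ⌊11074/355⌋ = 31 − 31 = 0


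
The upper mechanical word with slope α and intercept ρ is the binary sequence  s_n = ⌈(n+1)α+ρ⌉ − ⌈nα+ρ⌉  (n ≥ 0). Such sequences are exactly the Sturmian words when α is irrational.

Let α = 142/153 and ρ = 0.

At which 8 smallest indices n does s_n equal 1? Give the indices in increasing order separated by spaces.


n=0: ⌈142/153⌉−⌈0/153⌉ = 1−0 = 1  ← one
n=1: ⌈284/153⌉−⌈142/153⌉ = 2−1 = 1  ← one
n=2: ⌈426/153⌉−⌈284/153⌉ = 3−2 = 1  ← one
n=3: ⌈568/153⌉−⌈426/153⌉ = 4−3 = 1  ← one
n=4: ⌈710/153⌉−⌈568/153⌉ = 5−4 = 1  ← one
n=5: ⌈852/153⌉−⌈710/153⌉ = 6−5 = 1  ← one
n=6: ⌈994/153⌉−⌈852/153⌉ = 7−6 = 1  ← one
n=7: ⌈1136/153⌉−⌈994/153⌉ = 8−7 = 1  ← one
positions of the first 8 ones: 0 1 2 3 4 5 6 7

0 1 2 3 4 5 6 7


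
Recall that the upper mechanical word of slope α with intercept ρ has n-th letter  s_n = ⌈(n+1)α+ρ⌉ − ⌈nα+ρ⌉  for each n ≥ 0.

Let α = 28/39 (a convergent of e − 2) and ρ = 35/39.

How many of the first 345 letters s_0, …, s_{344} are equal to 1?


248

#1s = Σ_{n=0}^{344} s_n = Σ_{n=0}^{344} (⌈(n+1)α+ρ⌉ − ⌈nα+ρ⌉)
the sum telescopes: every ⌈nα+ρ⌉ with 0 < n < 345 appears once with + and once with −, leaving ⌈345α+ρ⌉ − ⌈0·α+ρ⌉
345α + ρ = (345·28 + 35) / 39 = 9695/39
ρ = 35/39
⌈9695/39⌉ = 249,  ⌈35/39⌉ = 1
#1s = 249 − 1 = 248


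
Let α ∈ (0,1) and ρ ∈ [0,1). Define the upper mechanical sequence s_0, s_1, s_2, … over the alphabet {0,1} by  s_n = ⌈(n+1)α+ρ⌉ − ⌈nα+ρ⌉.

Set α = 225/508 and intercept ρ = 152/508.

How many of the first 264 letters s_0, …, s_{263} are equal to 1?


117

#1s = Σ_{n=0}^{263} s_n = Σ_{n=0}^{263} (⌈(n+1)α+ρ⌉ − ⌈nα+ρ⌉)
the sum telescopes: every ⌈nα+ρ⌉ with 0 < n < 264 appears once with + and once with −, leaving ⌈264α+ρ⌉ − ⌈0·α+ρ⌉
264α + ρ = (264·225 + 152) / 508 = 59552/508
ρ = 152/508
⌈59552/508⌉ = 118,  ⌈152/508⌉ = 1
#1s = 118 − 1 = 117


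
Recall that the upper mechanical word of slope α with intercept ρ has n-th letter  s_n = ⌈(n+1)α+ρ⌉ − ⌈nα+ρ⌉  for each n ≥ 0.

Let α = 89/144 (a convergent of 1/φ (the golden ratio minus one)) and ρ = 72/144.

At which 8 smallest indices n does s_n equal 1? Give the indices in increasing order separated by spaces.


0 2 4 5 7 8 10 12

n=0: ⌈161/144⌉−⌈72/144⌉ = 2−1 = 1  ← one
n=1: ⌈250/144⌉−⌈161/144⌉ = 2−2 = 0
n=2: ⌈339/144⌉−⌈250/144⌉ = 3−2 = 1  ← one
n=3: ⌈428/144⌉−⌈339/144⌉ = 3−3 = 0
n=4: ⌈517/144⌉−⌈428/144⌉ = 4−3 = 1  ← one
n=5: ⌈606/144⌉−⌈517/144⌉ = 5−4 = 1  ← one
n=6: ⌈695/144⌉−⌈606/144⌉ = 5−5 = 0
n=7: ⌈784/144⌉−⌈695/144⌉ = 6−5 = 1  ← one
n=8: ⌈873/144⌉−⌈784/144⌉ = 7−6 = 1  ← one
n=9: ⌈962/144⌉−⌈873/144⌉ = 7−7 = 0
n=10: ⌈1051/144⌉−⌈962/144⌉ = 8−7 = 1  ← one
n=11: ⌈1140/144⌉−⌈1051/144⌉ = 8−8 = 0
n=12: ⌈1229/144⌉−⌈1140/144⌉ = 9−8 = 1  ← one
positions of the first 8 ones: 0 2 4 5 7 8 10 12


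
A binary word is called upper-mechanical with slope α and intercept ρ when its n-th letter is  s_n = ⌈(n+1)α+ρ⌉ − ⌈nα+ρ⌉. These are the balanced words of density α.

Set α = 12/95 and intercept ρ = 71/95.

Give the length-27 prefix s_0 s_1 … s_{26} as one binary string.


001000000100000001000000010

n=0: ⌈(1·12+71)/95⌉ − ⌈(0·12+71)/95⌉ = ⌈83/95⌉ − ⌈71/95⌉ = 1 − 1 = 0
n=1: ⌈(2·12+71)/95⌉ − ⌈(1·12+71)/95⌉ = ⌈95/95⌉ − ⌈83/95⌉ = 1 − 1 = 0
n=2: ⌈(3·12+71)/95⌉ − ⌈(2·12+71)/95⌉ = ⌈107/95⌉ − ⌈95/95⌉ = 2 − 1 = 1
n=3: ⌈(4·12+71)/95⌉ − ⌈(3·12+71)/95⌉ = ⌈119/95⌉ − ⌈107/95⌉ = 2 − 2 = 0
n=4: ⌈(5·12+71)/95⌉ − ⌈(4·12+71)/95⌉ = ⌈131/95⌉ − ⌈119/95⌉ = 2 − 2 = 0
n=5: ⌈(6·12+71)/95⌉ − ⌈(5·12+71)/95⌉ = ⌈143/95⌉ − ⌈131/95⌉ = 2 − 2 = 0
n=6: ⌈(7·12+71)/95⌉ − ⌈(6·12+71)/95⌉ = ⌈155/95⌉ − ⌈143/95⌉ = 2 − 2 = 0
n=7: ⌈(8·12+71)/95⌉ − ⌈(7·12+71)/95⌉ = ⌈167/95⌉ − ⌈155/95⌉ = 2 − 2 = 0
n=8: ⌈(9·12+71)/95⌉ − ⌈(8·12+71)/95⌉ = ⌈179/95⌉ − ⌈167/95⌉ = 2 − 2 = 0
n=9: ⌈(10·12+71)/95⌉ − ⌈(9·12+71)/95⌉ = ⌈191/95⌉ − ⌈179/95⌉ = 3 − 2 = 1
n=10: ⌈(11·12+71)/95⌉ − ⌈(10·12+71)/95⌉ = ⌈203/95⌉ − ⌈191/95⌉ = 3 − 3 = 0
n=11: ⌈(12·12+71)/95⌉ − ⌈(11·12+71)/95⌉ = ⌈215/95⌉ − ⌈203/95⌉ = 3 − 3 = 0
n=12: ⌈(13·12+71)/95⌉ − ⌈(12·12+71)/95⌉ = ⌈227/95⌉ − ⌈215/95⌉ = 3 − 3 = 0
n=13: ⌈(14·12+71)/95⌉ − ⌈(13·12+71)/95⌉ = ⌈239/95⌉ − ⌈227/95⌉ = 3 − 3 = 0
n=14: ⌈(15·12+71)/95⌉ − ⌈(14·12+71)/95⌉ = ⌈251/95⌉ − ⌈239/95⌉ = 3 − 3 = 0
n=15: ⌈(16·12+71)/95⌉ − ⌈(15·12+71)/95⌉ = ⌈263/95⌉ − ⌈251/95⌉ = 3 − 3 = 0
n=16: ⌈(17·12+71)/95⌉ − ⌈(16·12+71)/95⌉ = ⌈275/95⌉ − ⌈263/95⌉ = 3 − 3 = 0
n=17: ⌈(18·12+71)/95⌉ − ⌈(17·12+71)/95⌉ = ⌈287/95⌉ − ⌈275/95⌉ = 4 − 3 = 1
n=18: ⌈(19·12+71)/95⌉ − ⌈(18·12+71)/95⌉ = ⌈299/95⌉ − ⌈287/95⌉ = 4 − 4 = 0
n=19: ⌈(20·12+71)/95⌉ − ⌈(19·12+71)/95⌉ = ⌈311/95⌉ − ⌈299/95⌉ = 4 − 4 = 0
n=20: ⌈(21·12+71)/95⌉ − ⌈(20·12+71)/95⌉ = ⌈323/95⌉ − ⌈311/95⌉ = 4 − 4 = 0
n=21: ⌈(22·12+71)/95⌉ − ⌈(21·12+71)/95⌉ = ⌈335/95⌉ − ⌈323/95⌉ = 4 − 4 = 0
n=22: ⌈(23·12+71)/95⌉ − ⌈(22·12+71)/95⌉ = ⌈347/95⌉ − ⌈335/95⌉ = 4 − 4 = 0
n=23: ⌈(24·12+71)/95⌉ − ⌈(23·12+71)/95⌉ = ⌈359/95⌉ − ⌈347/95⌉ = 4 − 4 = 0
n=24: ⌈(25·12+71)/95⌉ − ⌈(24·12+71)/95⌉ = ⌈371/95⌉ − ⌈359/95⌉ = 4 − 4 = 0
n=25: ⌈(26·12+71)/95⌉ − ⌈(25·12+71)/95⌉ = ⌈383/95⌉ − ⌈371/95⌉ = 5 − 4 = 1
n=26: ⌈(27·12+71)/95⌉ − ⌈(26·12+71)/95⌉ = ⌈395/95⌉ − ⌈383/95⌉ = 5 − 5 = 0


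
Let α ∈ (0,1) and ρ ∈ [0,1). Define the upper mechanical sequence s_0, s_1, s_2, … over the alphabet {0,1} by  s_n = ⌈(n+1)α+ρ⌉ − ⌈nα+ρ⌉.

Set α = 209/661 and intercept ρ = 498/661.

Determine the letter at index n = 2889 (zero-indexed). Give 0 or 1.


(n+1)α + ρ = (2890·209 + 498) / 661 = 604508/661
nα + ρ     = (2889·209 + 498) / 661 = 604299/661
⌈604508/661⌉ = 915,  ⌈604299/661⌉ = 915
s_{2889} = 915 − 915 = 0

0


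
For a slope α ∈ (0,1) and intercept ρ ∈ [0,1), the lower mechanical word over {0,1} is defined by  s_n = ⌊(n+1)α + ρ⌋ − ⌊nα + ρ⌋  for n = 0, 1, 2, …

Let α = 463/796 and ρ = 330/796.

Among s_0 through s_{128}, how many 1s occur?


#1s = Σ_{n=0}^{128} s_n = Σ_{n=0}^{128} (⌊(n+1)α+ρ⌋ − ⌊nα+ρ⌋)
the sum telescopes: every ⌊nα+ρ⌋ with 0 < n < 129 appears once with + and once with −, leaving ⌊129α+ρ⌋ − ⌊0·α+ρ⌋
129α + ρ = (129·463 + 330) / 796 = 60057/796
ρ = 330/796
⌊60057/796⌋ = 75,  ⌊330/796⌋ = 0
#1s = 75 − 0 = 75

75


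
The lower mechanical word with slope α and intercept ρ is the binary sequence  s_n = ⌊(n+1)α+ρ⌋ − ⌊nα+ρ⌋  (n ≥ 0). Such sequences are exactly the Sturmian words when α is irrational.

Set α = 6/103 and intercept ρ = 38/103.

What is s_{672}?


0

(n+1)α + ρ = (673·6 + 38) / 103 = 4076/103
nα + ρ     = (672·6 + 38) / 103 = 4070/103
⌊4076/103⌋ = 39,  ⌊4070/103⌋ = 39
s_{672} = 39 − 39 = 0


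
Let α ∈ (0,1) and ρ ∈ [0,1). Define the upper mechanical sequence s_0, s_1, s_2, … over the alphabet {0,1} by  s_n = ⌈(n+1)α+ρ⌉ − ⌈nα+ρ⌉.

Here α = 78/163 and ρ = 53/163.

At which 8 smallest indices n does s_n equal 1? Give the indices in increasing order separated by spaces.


n=0: ⌈131/163⌉−⌈53/163⌉ = 1−1 = 0
n=1: ⌈209/163⌉−⌈131/163⌉ = 2−1 = 1  ← one
n=2: ⌈287/163⌉−⌈209/163⌉ = 2−2 = 0
n=3: ⌈365/163⌉−⌈287/163⌉ = 3−2 = 1  ← one
n=4: ⌈443/163⌉−⌈365/163⌉ = 3−3 = 0
n=5: ⌈521/163⌉−⌈443/163⌉ = 4−3 = 1  ← one
n=6: ⌈599/163⌉−⌈521/163⌉ = 4−4 = 0
n=7: ⌈677/163⌉−⌈599/163⌉ = 5−4 = 1  ← one
n=8: ⌈755/163⌉−⌈677/163⌉ = 5−5 = 0
n=9: ⌈833/163⌉−⌈755/163⌉ = 6−5 = 1  ← one
n=10: ⌈911/163⌉−⌈833/163⌉ = 6−6 = 0
n=11: ⌈989/163⌉−⌈911/163⌉ = 7−6 = 1  ← one
n=12: ⌈1067/163⌉−⌈989/163⌉ = 7−7 = 0
n=13: ⌈1145/163⌉−⌈1067/163⌉ = 8−7 = 1  ← one
n=14: ⌈1223/163⌉−⌈1145/163⌉ = 8−8 = 0
n=15: ⌈1301/163⌉−⌈1223/163⌉ = 8−8 = 0
n=16: ⌈1379/163⌉−⌈1301/163⌉ = 9−8 = 1  ← one
positions of the first 8 ones: 1 3 5 7 9 11 13 16

1 3 5 7 9 11 13 16


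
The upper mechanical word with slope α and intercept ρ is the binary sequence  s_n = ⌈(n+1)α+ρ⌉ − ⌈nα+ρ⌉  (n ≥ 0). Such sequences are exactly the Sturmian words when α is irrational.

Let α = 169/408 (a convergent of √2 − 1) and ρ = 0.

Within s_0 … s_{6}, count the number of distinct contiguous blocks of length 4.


3

t_n = ⌈(n·169)/408⌉ for n = 0 … 7:
  n=0…7: ⌈0/408⌉=0 ⌈169/408⌉=1 ⌈338/408⌉=1 ⌈507/408⌉=2 ⌈676/408⌉=2 ⌈845/408⌉=3 ⌈1014/408⌉=3 ⌈1183/408⌉=3
s_n = t_(n+1) − t_n for n = 0 … 6 gives
prefix = 1010100
slide a length-4 window over [0..3] … [3..6] (4 windows); first occurrence of each distinct factor:
  [  0..  3] 1010
  [  1..  4] 0101
  [  3..  6] 0100
  (the other 1 window repeats one of these)
distinct factors: {0100, 0101, 1010}
count = 3  (Sturmian bound for length 4 is 5)


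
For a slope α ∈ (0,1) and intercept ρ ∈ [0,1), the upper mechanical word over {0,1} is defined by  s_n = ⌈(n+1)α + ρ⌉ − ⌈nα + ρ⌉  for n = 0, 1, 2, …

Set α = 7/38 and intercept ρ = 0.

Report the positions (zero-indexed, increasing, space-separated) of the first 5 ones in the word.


0 5 10 16 21

n=0: ⌈7/38⌉−⌈0/38⌉ = 1−0 = 1  ← one
n=1: ⌈14/38⌉−⌈7/38⌉ = 1−1 = 0
n=2: ⌈21/38⌉−⌈14/38⌉ = 1−1 = 0
n=3: ⌈28/38⌉−⌈21/38⌉ = 1−1 = 0
n=4: ⌈35/38⌉−⌈28/38⌉ = 1−1 = 0
n=5: ⌈42/38⌉−⌈35/38⌉ = 2−1 = 1  ← one
n=6: ⌈49/38⌉−⌈42/38⌉ = 2−2 = 0
n=7: ⌈56/38⌉−⌈49/38⌉ = 2−2 = 0
n=8: ⌈63/38⌉−⌈56/38⌉ = 2−2 = 0
n=9: ⌈70/38⌉−⌈63/38⌉ = 2−2 = 0
n=10: ⌈77/38⌉−⌈70/38⌉ = 3−2 = 1  ← one
n=11: ⌈84/38⌉−⌈77/38⌉ = 3−3 = 0
n=12: ⌈91/38⌉−⌈84/38⌉ = 3−3 = 0
n=13: ⌈98/38⌉−⌈91/38⌉ = 3−3 = 0
n=14: ⌈105/38⌉−⌈98/38⌉ = 3−3 = 0
n=15: ⌈112/38⌉−⌈105/38⌉ = 3−3 = 0
n=16: ⌈119/38⌉−⌈112/38⌉ = 4−3 = 1  ← one
n=17: ⌈126/38⌉−⌈119/38⌉ = 4−4 = 0
n=18: ⌈133/38⌉−⌈126/38⌉ = 4−4 = 0
n=19: ⌈140/38⌉−⌈133/38⌉ = 4−4 = 0
n=20: ⌈147/38⌉−⌈140/38⌉ = 4−4 = 0
n=21: ⌈154/38⌉−⌈147/38⌉ = 5−4 = 1  ← one
positions of the first 5 ones: 0 5 10 16 21


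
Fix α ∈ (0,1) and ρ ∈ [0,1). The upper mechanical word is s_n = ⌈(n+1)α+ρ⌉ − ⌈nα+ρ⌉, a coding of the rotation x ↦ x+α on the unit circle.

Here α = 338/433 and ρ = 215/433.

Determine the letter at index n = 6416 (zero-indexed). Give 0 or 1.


(n+1)α + ρ = (6417·338 + 215) / 433 = 2169161/433
nα + ρ     = (6416·338 + 215) / 433 = 2168823/433
⌈2169161/433⌉ = 5010,  ⌈2168823/433⌉ = 5009
s_{6416} = 5010 − 5009 = 1

1


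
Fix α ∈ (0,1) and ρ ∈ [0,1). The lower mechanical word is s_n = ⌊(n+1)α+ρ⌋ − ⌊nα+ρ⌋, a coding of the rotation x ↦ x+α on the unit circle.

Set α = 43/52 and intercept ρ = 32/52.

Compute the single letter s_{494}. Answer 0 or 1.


(n+1)α + ρ = (495·43 + 32) / 52 = 21317/52
nα + ρ     = (494·43 + 32) / 52 = 21274/52
⌊21317/52⌋ = 409,  ⌊21274/52⌋ = 409
s_{494} = 409 − 409 = 0

0


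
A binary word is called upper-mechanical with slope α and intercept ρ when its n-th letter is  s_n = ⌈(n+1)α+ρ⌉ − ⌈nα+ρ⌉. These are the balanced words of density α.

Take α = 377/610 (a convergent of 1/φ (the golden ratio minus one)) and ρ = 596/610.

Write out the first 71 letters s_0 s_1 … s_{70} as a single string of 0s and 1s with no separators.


11011010110110101101011011010110101101101011011010110101101101011011010

n=0: ⌈(1·377+596)/610⌉ − ⌈(0·377+596)/610⌉ = ⌈973/610⌉ − ⌈596/610⌉ = 2 − 1 = 1
n=1: ⌈(2·377+596)/610⌉ − ⌈(1·377+596)/610⌉ = ⌈1350/610⌉ − ⌈973/610⌉ = 3 − 2 = 1
n=2: ⌈(3·377+596)/610⌉ − ⌈(2·377+596)/610⌉ = ⌈1727/610⌉ − ⌈1350/610⌉ = 3 − 3 = 0
n=3: ⌈(4·377+596)/610⌉ − ⌈(3·377+596)/610⌉ = ⌈2104/610⌉ − ⌈1727/610⌉ = 4 − 3 = 1
n=4: ⌈(5·377+596)/610⌉ − ⌈(4·377+596)/610⌉ = ⌈2481/610⌉ − ⌈2104/610⌉ = 5 − 4 = 1
n=5: ⌈(6·377+596)/610⌉ − ⌈(5·377+596)/610⌉ = ⌈2858/610⌉ − ⌈2481/610⌉ = 5 − 5 = 0
n=6: ⌈(7·377+596)/610⌉ − ⌈(6·377+596)/610⌉ = ⌈3235/610⌉ − ⌈2858/610⌉ = 6 − 5 = 1
n=7: ⌈(8·377+596)/610⌉ − ⌈(7·377+596)/610⌉ = ⌈3612/610⌉ − ⌈3235/610⌉ = 6 − 6 = 0
n=8: ⌈(9·377+596)/610⌉ − ⌈(8·377+596)/610⌉ = ⌈3989/610⌉ − ⌈3612/610⌉ = 7 − 6 = 1
n=9: ⌈(10·377+596)/610⌉ − ⌈(9·377+596)/610⌉ = ⌈4366/610⌉ − ⌈3989/610⌉ = 8 − 7 = 1
n=10: ⌈(11·377+596)/610⌉ − ⌈(10·377+596)/610⌉ = ⌈4743/610⌉ − ⌈4366/610⌉ = 8 − 8 = 0
n=11: ⌈(12·377+596)/610⌉ − ⌈(11·377+596)/610⌉ = ⌈5120/610⌉ − ⌈4743/610⌉ = 9 − 8 = 1
n=12: ⌈(13·377+596)/610⌉ − ⌈(12·377+596)/610⌉ = ⌈5497/610⌉ − ⌈5120/610⌉ = 10 − 9 = 1
n=13: ⌈(14·377+596)/610⌉ − ⌈(13·377+596)/610⌉ = ⌈5874/610⌉ − ⌈5497/610⌉ = 10 − 10 = 0
n=14: ⌈(15·377+596)/610⌉ − ⌈(14·377+596)/610⌉ = ⌈6251/610⌉ − ⌈5874/610⌉ = 11 − 10 = 1
n=15: ⌈(16·377+596)/610⌉ − ⌈(15·377+596)/610⌉ = ⌈6628/610⌉ − ⌈6251/610⌉ = 11 − 11 = 0
n=16: ⌈(17·377+596)/610⌉ − ⌈(16·377+596)/610⌉ = ⌈7005/610⌉ − ⌈6628/610⌉ = 12 − 11 = 1
n=17: ⌈(18·377+596)/610⌉ − ⌈(17·377+596)/610⌉ = ⌈7382/610⌉ − ⌈7005/610⌉ = 13 − 12 = 1
n=18: ⌈(19·377+596)/610⌉ − ⌈(18·377+596)/610⌉ = ⌈7759/610⌉ − ⌈7382/610⌉ = 13 − 13 = 0
n=19: ⌈(20·377+596)/610⌉ − ⌈(19·377+596)/610⌉ = ⌈8136/610⌉ − ⌈7759/610⌉ = 14 − 13 = 1
n=20: ⌈(21·377+596)/610⌉ − ⌈(20·377+596)/610⌉ = ⌈8513/610⌉ − ⌈8136/610⌉ = 14 − 14 = 0
n=21: ⌈(22·377+596)/610⌉ − ⌈(21·377+596)/610⌉ = ⌈8890/610⌉ − ⌈8513/610⌉ = 15 − 14 = 1
n=22: ⌈(23·377+596)/610⌉ − ⌈(22·377+596)/610⌉ = ⌈9267/610⌉ − ⌈8890/610⌉ = 16 − 15 = 1
n=23: ⌈(24·377+596)/610⌉ − ⌈(23·377+596)/610⌉ = ⌈9644/610⌉ − ⌈9267/610⌉ = 16 − 16 = 0
n=24: ⌈(25·377+596)/610⌉ − ⌈(24·377+596)/610⌉ = ⌈10021/610⌉ − ⌈9644/610⌉ = 17 − 16 = 1
n=25: ⌈(26·377+596)/610⌉ − ⌈(25·377+596)/610⌉ = ⌈10398/610⌉ − ⌈10021/610⌉ = 18 − 17 = 1
n=26: ⌈(27·377+596)/610⌉ − ⌈(26·377+596)/610⌉ = ⌈10775/610⌉ − ⌈10398/610⌉ = 18 − 18 = 0
n=27: ⌈(28·377+596)/610⌉ − ⌈(27·377+596)/610⌉ = ⌈11152/610⌉ − ⌈10775/610⌉ = 19 − 18 = 1
n=28: ⌈(29·377+596)/610⌉ − ⌈(28·377+596)/610⌉ = ⌈11529/610⌉ − ⌈11152/610⌉ = 19 − 19 = 0
n=29: ⌈(30·377+596)/610⌉ − ⌈(29·377+596)/610⌉ = ⌈11906/610⌉ − ⌈11529/610⌉ = 20 − 19 = 1
n=30: ⌈(31·377+596)/610⌉ − ⌈(30·377+596)/610⌉ = ⌈12283/610⌉ − ⌈11906/610⌉ = 21 − 20 = 1
n=31: ⌈(32·377+596)/610⌉ − ⌈(31·377+596)/610⌉ = ⌈12660/610⌉ − ⌈12283/610⌉ = 21 − 21 = 0
n=32: ⌈(33·377+596)/610⌉ − ⌈(32·377+596)/610⌉ = ⌈13037/610⌉ − ⌈12660/610⌉ = 22 − 21 = 1
n=33: ⌈(34·377+596)/610⌉ − ⌈(33·377+596)/610⌉ = ⌈13414/610⌉ − ⌈13037/610⌉ = 22 − 22 = 0
n=34: ⌈(35·377+596)/610⌉ − ⌈(34·377+596)/610⌉ = ⌈13791/610⌉ − ⌈13414/610⌉ = 23 − 22 = 1
n=35: ⌈(36·377+596)/610⌉ − ⌈(35·377+596)/610⌉ = ⌈14168/610⌉ − ⌈13791/610⌉ = 24 − 23 = 1
n=36: ⌈(37·377+596)/610⌉ − ⌈(36·377+596)/610⌉ = ⌈14545/610⌉ − ⌈14168/610⌉ = 24 − 24 = 0
n=37: ⌈(38·377+596)/610⌉ − ⌈(37·377+596)/610⌉ = ⌈14922/610⌉ − ⌈14545/610⌉ = 25 − 24 = 1
n=38: ⌈(39·377+596)/610⌉ − ⌈(38·377+596)/610⌉ = ⌈15299/610⌉ − ⌈14922/610⌉ = 26 − 25 = 1
n=39: ⌈(40·377+596)/610⌉ − ⌈(39·377+596)/610⌉ = ⌈15676/610⌉ − ⌈15299/610⌉ = 26 − 26 = 0
n=40: ⌈(41·377+596)/610⌉ − ⌈(40·377+596)/610⌉ = ⌈16053/610⌉ − ⌈15676/610⌉ = 27 − 26 = 1
n=41: ⌈(42·377+596)/610⌉ − ⌈(41·377+596)/610⌉ = ⌈16430/610⌉ − ⌈16053/610⌉ = 27 − 27 = 0
n=42: ⌈(43·377+596)/610⌉ − ⌈(42·377+596)/610⌉ = ⌈16807/610⌉ − ⌈16430/610⌉ = 28 − 27 = 1
n=43: ⌈(44·377+596)/610⌉ − ⌈(43·377+596)/610⌉ = ⌈17184/610⌉ − ⌈16807/610⌉ = 29 − 28 = 1
n=44: ⌈(45·377+596)/610⌉ − ⌈(44·377+596)/610⌉ = ⌈17561/610⌉ − ⌈17184/610⌉ = 29 − 29 = 0
n=45: ⌈(46·377+596)/610⌉ − ⌈(45·377+596)/610⌉ = ⌈17938/610⌉ − ⌈17561/610⌉ = 30 − 29 = 1
n=46: ⌈(47·377+596)/610⌉ − ⌈(46·377+596)/610⌉ = ⌈18315/610⌉ − ⌈17938/610⌉ = 31 − 30 = 1
n=47: ⌈(48·377+596)/610⌉ − ⌈(47·377+596)/610⌉ = ⌈18692/610⌉ − ⌈18315/610⌉ = 31 − 31 = 0
n=48: ⌈(49·377+596)/610⌉ − ⌈(48·377+596)/610⌉ = ⌈19069/610⌉ − ⌈18692/610⌉ = 32 − 31 = 1
n=49: ⌈(50·377+596)/610⌉ − ⌈(49·377+596)/610⌉ = ⌈19446/610⌉ − ⌈19069/610⌉ = 32 − 32 = 0
n=50: ⌈(51·377+596)/610⌉ − ⌈(50·377+596)/610⌉ = ⌈19823/610⌉ − ⌈19446/610⌉ = 33 − 32 = 1
n=51: ⌈(52·377+596)/610⌉ − ⌈(51·377+596)/610⌉ = ⌈20200/610⌉ − ⌈19823/610⌉ = 34 − 33 = 1
n=52: ⌈(53·377+596)/610⌉ − ⌈(52·377+596)/610⌉ = ⌈20577/610⌉ − ⌈20200/610⌉ = 34 − 34 = 0
n=53: ⌈(54·377+596)/610⌉ − ⌈(53·377+596)/610⌉ = ⌈20954/610⌉ − ⌈20577/610⌉ = 35 − 34 = 1
n=54: ⌈(55·377+596)/610⌉ − ⌈(54·377+596)/610⌉ = ⌈21331/610⌉ − ⌈20954/610⌉ = 35 − 35 = 0
n=55: ⌈(56·377+596)/610⌉ − ⌈(55·377+596)/610⌉ = ⌈21708/610⌉ − ⌈21331/610⌉ = 36 − 35 = 1
n=56: ⌈(57·377+596)/610⌉ − ⌈(56·377+596)/610⌉ = ⌈22085/610⌉ − ⌈21708/610⌉ = 37 − 36 = 1
n=57: ⌈(58·377+596)/610⌉ − ⌈(57·377+596)/610⌉ = ⌈22462/610⌉ − ⌈22085/610⌉ = 37 − 37 = 0
n=58: ⌈(59·377+596)/610⌉ − ⌈(58·377+596)/610⌉ = ⌈22839/610⌉ − ⌈22462/610⌉ = 38 − 37 = 1
n=59: ⌈(60·377+596)/610⌉ − ⌈(59·377+596)/610⌉ = ⌈23216/610⌉ − ⌈22839/610⌉ = 39 − 38 = 1
n=60: ⌈(61·377+596)/610⌉ − ⌈(60·377+596)/610⌉ = ⌈23593/610⌉ − ⌈23216/610⌉ = 39 − 39 = 0
n=61: ⌈(62·377+596)/610⌉ − ⌈(61·377+596)/610⌉ = ⌈23970/610⌉ − ⌈23593/610⌉ = 40 − 39 = 1
n=62: ⌈(63·377+596)/610⌉ − ⌈(62·377+596)/610⌉ = ⌈24347/610⌉ − ⌈23970/610⌉ = 40 − 40 = 0
n=63: ⌈(64·377+596)/610⌉ − ⌈(63·377+596)/610⌉ = ⌈24724/610⌉ − ⌈24347/610⌉ = 41 − 40 = 1
n=64: ⌈(65·377+596)/610⌉ − ⌈(64·377+596)/610⌉ = ⌈25101/610⌉ − ⌈24724/610⌉ = 42 − 41 = 1
n=65: ⌈(66·377+596)/610⌉ − ⌈(65·377+596)/610⌉ = ⌈25478/610⌉ − ⌈25101/610⌉ = 42 − 42 = 0
n=66: ⌈(67·377+596)/610⌉ − ⌈(66·377+596)/610⌉ = ⌈25855/610⌉ − ⌈25478/610⌉ = 43 − 42 = 1
n=67: ⌈(68·377+596)/610⌉ − ⌈(67·377+596)/610⌉ = ⌈26232/610⌉ − ⌈25855/610⌉ = 44 − 43 = 1
n=68: ⌈(69·377+596)/610⌉ − ⌈(68·377+596)/610⌉ = ⌈26609/610⌉ − ⌈26232/610⌉ = 44 − 44 = 0
n=69: ⌈(70·377+596)/610⌉ − ⌈(69·377+596)/610⌉ = ⌈26986/610⌉ − ⌈26609/610⌉ = 45 − 44 = 1
n=70: ⌈(71·377+596)/610⌉ − ⌈(70·377+596)/610⌉ = ⌈27363/610⌉ − ⌈26986/610⌉ = 45 − 45 = 0


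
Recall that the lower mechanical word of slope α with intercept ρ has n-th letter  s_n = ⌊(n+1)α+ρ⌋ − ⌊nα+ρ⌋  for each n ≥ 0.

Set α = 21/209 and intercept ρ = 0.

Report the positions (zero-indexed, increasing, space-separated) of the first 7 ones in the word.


9 19 29 39 49 59 69

n=0: ⌊21/209⌋−⌊0/209⌋ = 0−0 = 0
n=1: ⌊42/209⌋−⌊21/209⌋ = 0−0 = 0
  …
n=9: ⌊210/209⌋−⌊189/209⌋ = 1−0 = 1  ← one
n=10: ⌊231/209⌋−⌊210/209⌋ = 1−1 = 0
n=11: ⌊252/209⌋−⌊231/209⌋ = 1−1 = 0
  …
n=19: ⌊420/209⌋−⌊399/209⌋ = 2−1 = 1  ← one
n=20: ⌊441/209⌋−⌊420/209⌋ = 2−2 = 0
n=21: ⌊462/209⌋−⌊441/209⌋ = 2−2 = 0
  …
n=29: ⌊630/209⌋−⌊609/209⌋ = 3−2 = 1  ← one
n=30: ⌊651/209⌋−⌊630/209⌋ = 3−3 = 0
n=31: ⌊672/209⌋−⌊651/209⌋ = 3−3 = 0
  …
n=39: ⌊840/209⌋−⌊819/209⌋ = 4−3 = 1  ← one
n=40: ⌊861/209⌋−⌊840/209⌋ = 4−4 = 0
n=41: ⌊882/209⌋−⌊861/209⌋ = 4−4 = 0
  …
n=49: ⌊1050/209⌋−⌊1029/209⌋ = 5−4 = 1  ← one
n=50: ⌊1071/209⌋−⌊1050/209⌋ = 5−5 = 0
n=51: ⌊1092/209⌋−⌊1071/209⌋ = 5−5 = 0
  …
n=59: ⌊1260/209⌋−⌊1239/209⌋ = 6−5 = 1  ← one
n=60: ⌊1281/209⌋−⌊1260/209⌋ = 6−6 = 0
n=61: ⌊1302/209⌋−⌊1281/209⌋ = 6−6 = 0
  …
n=69: ⌊1470/209⌋−⌊1449/209⌋ = 7−6 = 1  ← one
positions of the first 7 ones: 9 19 29 39 49 59 69


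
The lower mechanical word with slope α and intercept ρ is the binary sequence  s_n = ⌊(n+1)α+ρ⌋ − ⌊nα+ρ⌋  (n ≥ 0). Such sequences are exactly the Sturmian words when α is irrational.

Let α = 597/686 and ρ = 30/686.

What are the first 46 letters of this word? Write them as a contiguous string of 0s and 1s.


n=0: ⌊(1·597+30)/686⌋ − ⌊(0·597+30)/686⌋ = ⌊627/686⌋ − ⌊30/686⌋ = 0 − 0 = 0
n=1: ⌊(2·597+30)/686⌋ − ⌊(1·597+30)/686⌋ = ⌊1224/686⌋ − ⌊627/686⌋ = 1 − 0 = 1
n=2: ⌊(3·597+30)/686⌋ − ⌊(2·597+30)/686⌋ = ⌊1821/686⌋ − ⌊1224/686⌋ = 2 − 1 = 1
n=3: ⌊(4·597+30)/686⌋ − ⌊(3·597+30)/686⌋ = ⌊2418/686⌋ − ⌊1821/686⌋ = 3 − 2 = 1
n=4: ⌊(5·597+30)/686⌋ − ⌊(4·597+30)/686⌋ = ⌊3015/686⌋ − ⌊2418/686⌋ = 4 − 3 = 1
n=5: ⌊(6·597+30)/686⌋ − ⌊(5·597+30)/686⌋ = ⌊3612/686⌋ − ⌊3015/686⌋ = 5 − 4 = 1
n=6: ⌊(7·597+30)/686⌋ − ⌊(6·597+30)/686⌋ = ⌊4209/686⌋ − ⌊3612/686⌋ = 6 − 5 = 1
n=7: ⌊(8·597+30)/686⌋ − ⌊(7·597+30)/686⌋ = ⌊4806/686⌋ − ⌊4209/686⌋ = 7 − 6 = 1
n=8: ⌊(9·597+30)/686⌋ − ⌊(8·597+30)/686⌋ = ⌊5403/686⌋ − ⌊4806/686⌋ = 7 − 7 = 0
n=9: ⌊(10·597+30)/686⌋ − ⌊(9·597+30)/686⌋ = ⌊6000/686⌋ − ⌊5403/686⌋ = 8 − 7 = 1
n=10: ⌊(11·597+30)/686⌋ − ⌊(10·597+30)/686⌋ = ⌊6597/686⌋ − ⌊6000/686⌋ = 9 − 8 = 1
n=11: ⌊(12·597+30)/686⌋ − ⌊(11·597+30)/686⌋ = ⌊7194/686⌋ − ⌊6597/686⌋ = 10 − 9 = 1
n=12: ⌊(13·597+30)/686⌋ − ⌊(12·597+30)/686⌋ = ⌊7791/686⌋ − ⌊7194/686⌋ = 11 − 10 = 1
n=13: ⌊(14·597+30)/686⌋ − ⌊(13·597+30)/686⌋ = ⌊8388/686⌋ − ⌊7791/686⌋ = 12 − 11 = 1
n=14: ⌊(15·597+30)/686⌋ − ⌊(14·597+30)/686⌋ = ⌊8985/686⌋ − ⌊8388/686⌋ = 13 − 12 = 1
n=15: ⌊(16·597+30)/686⌋ − ⌊(15·597+30)/686⌋ = ⌊9582/686⌋ − ⌊8985/686⌋ = 13 − 13 = 0
n=16: ⌊(17·597+30)/686⌋ − ⌊(16·597+30)/686⌋ = ⌊10179/686⌋ − ⌊9582/686⌋ = 14 − 13 = 1
n=17: ⌊(18·597+30)/686⌋ − ⌊(17·597+30)/686⌋ = ⌊10776/686⌋ − ⌊10179/686⌋ = 15 − 14 = 1
n=18: ⌊(19·597+30)/686⌋ − ⌊(18·597+30)/686⌋ = ⌊11373/686⌋ − ⌊10776/686⌋ = 16 − 15 = 1
n=19: ⌊(20·597+30)/686⌋ − ⌊(19·597+30)/686⌋ = ⌊11970/686⌋ − ⌊11373/686⌋ = 17 − 16 = 1
n=20: ⌊(21·597+30)/686⌋ − ⌊(20·597+30)/686⌋ = ⌊12567/686⌋ − ⌊11970/686⌋ = 18 − 17 = 1
n=21: ⌊(22·597+30)/686⌋ − ⌊(21·597+30)/686⌋ = ⌊13164/686⌋ − ⌊12567/686⌋ = 19 − 18 = 1
n=22: ⌊(23·597+30)/686⌋ − ⌊(22·597+30)/686⌋ = ⌊13761/686⌋ − ⌊13164/686⌋ = 20 − 19 = 1
n=23: ⌊(24·597+30)/686⌋ − ⌊(23·597+30)/686⌋ = ⌊14358/686⌋ − ⌊13761/686⌋ = 20 − 20 = 0
n=24: ⌊(25·597+30)/686⌋ − ⌊(24·597+30)/686⌋ = ⌊14955/686⌋ − ⌊14358/686⌋ = 21 − 20 = 1
n=25: ⌊(26·597+30)/686⌋ − ⌊(25·597+30)/686⌋ = ⌊15552/686⌋ − ⌊14955/686⌋ = 22 − 21 = 1
n=26: ⌊(27·597+30)/686⌋ − ⌊(26·597+30)/686⌋ = ⌊16149/686⌋ − ⌊15552/686⌋ = 23 − 22 = 1
n=27: ⌊(28·597+30)/686⌋ − ⌊(27·597+30)/686⌋ = ⌊16746/686⌋ − ⌊16149/686⌋ = 24 − 23 = 1
n=28: ⌊(29·597+30)/686⌋ − ⌊(28·597+30)/686⌋ = ⌊17343/686⌋ − ⌊16746/686⌋ = 25 − 24 = 1
n=29: ⌊(30·597+30)/686⌋ − ⌊(29·597+30)/686⌋ = ⌊17940/686⌋ − ⌊17343/686⌋ = 26 − 25 = 1
n=30: ⌊(31·597+30)/686⌋ − ⌊(30·597+30)/686⌋ = ⌊18537/686⌋ − ⌊17940/686⌋ = 27 − 26 = 1
n=31: ⌊(32·597+30)/686⌋ − ⌊(31·597+30)/686⌋ = ⌊19134/686⌋ − ⌊18537/686⌋ = 27 − 27 = 0
n=32: ⌊(33·597+30)/686⌋ − ⌊(32·597+30)/686⌋ = ⌊19731/686⌋ − ⌊19134/686⌋ = 28 − 27 = 1
n=33: ⌊(34·597+30)/686⌋ − ⌊(33·597+30)/686⌋ = ⌊20328/686⌋ − ⌊19731/686⌋ = 29 − 28 = 1
n=34: ⌊(35·597+30)/686⌋ − ⌊(34·597+30)/686⌋ = ⌊20925/686⌋ − ⌊20328/686⌋ = 30 − 29 = 1
n=35: ⌊(36·597+30)/686⌋ − ⌊(35·597+30)/686⌋ = ⌊21522/686⌋ − ⌊20925/686⌋ = 31 − 30 = 1
n=36: ⌊(37·597+30)/686⌋ − ⌊(36·597+30)/686⌋ = ⌊22119/686⌋ − ⌊21522/686⌋ = 32 − 31 = 1
n=37: ⌊(38·597+30)/686⌋ − ⌊(37·597+30)/686⌋ = ⌊22716/686⌋ − ⌊22119/686⌋ = 33 − 32 = 1
n=38: ⌊(39·597+30)/686⌋ − ⌊(38·597+30)/686⌋ = ⌊23313/686⌋ − ⌊22716/686⌋ = 33 − 33 = 0
n=39: ⌊(40·597+30)/686⌋ − ⌊(39·597+30)/686⌋ = ⌊23910/686⌋ − ⌊23313/686⌋ = 34 − 33 = 1
n=40: ⌊(41·597+30)/686⌋ − ⌊(40·597+30)/686⌋ = ⌊24507/686⌋ − ⌊23910/686⌋ = 35 − 34 = 1
n=41: ⌊(42·597+30)/686⌋ − ⌊(41·597+30)/686⌋ = ⌊25104/686⌋ − ⌊24507/686⌋ = 36 − 35 = 1
n=42: ⌊(43·597+30)/686⌋ − ⌊(42·597+30)/686⌋ = ⌊25701/686⌋ − ⌊25104/686⌋ = 37 − 36 = 1
n=43: ⌊(44·597+30)/686⌋ − ⌊(43·597+30)/686⌋ = ⌊26298/686⌋ − ⌊25701/686⌋ = 38 − 37 = 1
n=44: ⌊(45·597+30)/686⌋ − ⌊(44·597+30)/686⌋ = ⌊26895/686⌋ − ⌊26298/686⌋ = 39 − 38 = 1
n=45: ⌊(46·597+30)/686⌋ − ⌊(45·597+30)/686⌋ = ⌊27492/686⌋ − ⌊26895/686⌋ = 40 − 39 = 1

0111111101111110111111101111111011111101111111
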